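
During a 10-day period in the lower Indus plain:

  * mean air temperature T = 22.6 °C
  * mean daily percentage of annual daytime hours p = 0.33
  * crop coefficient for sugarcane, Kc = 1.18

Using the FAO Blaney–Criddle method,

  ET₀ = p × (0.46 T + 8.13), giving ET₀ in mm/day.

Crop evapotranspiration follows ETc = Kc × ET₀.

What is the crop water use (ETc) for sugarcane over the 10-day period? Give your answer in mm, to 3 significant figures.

ET₀ = 0.33 × (0.46 × 22.6 + 8.13) = 0.33 × 18.526 = 6.1136 mm/d
ETc = Kc × ET₀ = 1.18 × 6.1136 = 7.2140 mm/d
Over 10 days: 7.2140 × 10 = 72.140 mm

72.1 mm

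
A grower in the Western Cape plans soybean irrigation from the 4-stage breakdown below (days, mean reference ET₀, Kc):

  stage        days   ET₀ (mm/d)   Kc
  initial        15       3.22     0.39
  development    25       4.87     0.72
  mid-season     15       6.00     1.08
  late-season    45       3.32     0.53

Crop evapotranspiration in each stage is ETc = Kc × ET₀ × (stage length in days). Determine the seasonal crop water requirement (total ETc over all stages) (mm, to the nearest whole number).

283 mm

initial: 0.39 × 3.22 × 15 = 18.84 mm
development: 0.72 × 4.87 × 25 = 87.66 mm
mid-season: 1.08 × 6.00 × 15 = 97.20 mm
late-season: 0.53 × 3.32 × 45 = 79.18 mm
Seasonal total = 282.88 mm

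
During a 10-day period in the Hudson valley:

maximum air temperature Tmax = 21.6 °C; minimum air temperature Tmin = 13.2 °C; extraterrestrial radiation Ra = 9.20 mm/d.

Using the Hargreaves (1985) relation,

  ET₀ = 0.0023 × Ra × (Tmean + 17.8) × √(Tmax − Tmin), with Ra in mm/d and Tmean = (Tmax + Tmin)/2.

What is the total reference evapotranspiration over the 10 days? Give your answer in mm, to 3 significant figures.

Tmean = (21.6 + 13.2)/2 = 17.40 °C
ET₀ = 0.0023 × 9.20 × (17.40 + 17.8) × √8.4 = 0.0023 × 9.20 × 35.20 × 2.8983 = 2.1587 mm/d
Over 10 days: 2.1587 × 10 = 21.587 mm

21.6 mm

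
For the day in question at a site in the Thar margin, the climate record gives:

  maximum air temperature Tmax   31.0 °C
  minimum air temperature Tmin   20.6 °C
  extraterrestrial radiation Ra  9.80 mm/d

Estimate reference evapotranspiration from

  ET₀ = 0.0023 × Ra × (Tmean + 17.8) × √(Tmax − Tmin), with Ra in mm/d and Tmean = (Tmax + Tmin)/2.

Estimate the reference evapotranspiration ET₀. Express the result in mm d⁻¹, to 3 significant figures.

3.17 mm d⁻¹

Tmean = (31.0 + 20.6)/2 = 25.80 °C
ET₀ = 0.0023 × 9.80 × (25.80 + 17.8) × √10.4 = 0.0023 × 9.80 × 43.60 × 3.2249 = 3.1693 mm/d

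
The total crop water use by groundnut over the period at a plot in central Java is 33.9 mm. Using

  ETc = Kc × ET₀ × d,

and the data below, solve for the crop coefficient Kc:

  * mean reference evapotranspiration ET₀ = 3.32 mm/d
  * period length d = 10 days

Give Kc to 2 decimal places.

1.02

ETc = Kc × ET₀ × d  ⇒  Kc = ETc / (ET₀ × d)
Kc = 33.9 / (3.32 × 10) = 33.9 / 33.20 = 1.0211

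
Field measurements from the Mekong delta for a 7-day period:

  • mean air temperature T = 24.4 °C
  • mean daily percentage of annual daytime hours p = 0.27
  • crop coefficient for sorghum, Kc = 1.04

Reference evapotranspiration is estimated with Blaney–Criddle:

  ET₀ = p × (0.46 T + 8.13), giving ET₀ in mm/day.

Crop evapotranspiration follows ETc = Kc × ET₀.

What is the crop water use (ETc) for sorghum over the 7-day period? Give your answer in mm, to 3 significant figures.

ET₀ = 0.27 × (0.46 × 24.4 + 8.13) = 0.27 × 19.354 = 5.2256 mm/d
ETc = Kc × ET₀ = 1.04 × 5.2256 = 5.4346 mm/d
Over 7 days: 5.4346 × 7 = 38.042 mm

38.0 mm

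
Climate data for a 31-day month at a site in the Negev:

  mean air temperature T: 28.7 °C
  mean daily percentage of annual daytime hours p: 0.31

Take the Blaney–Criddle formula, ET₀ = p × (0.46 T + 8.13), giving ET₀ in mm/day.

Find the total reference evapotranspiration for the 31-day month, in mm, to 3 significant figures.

205 mm

ET₀ = 0.31 × (0.46 × 28.7 + 8.13) = 0.31 × 21.332 = 6.6129 mm/d
Monthly total = 6.6129 × 31 = 205.000 mm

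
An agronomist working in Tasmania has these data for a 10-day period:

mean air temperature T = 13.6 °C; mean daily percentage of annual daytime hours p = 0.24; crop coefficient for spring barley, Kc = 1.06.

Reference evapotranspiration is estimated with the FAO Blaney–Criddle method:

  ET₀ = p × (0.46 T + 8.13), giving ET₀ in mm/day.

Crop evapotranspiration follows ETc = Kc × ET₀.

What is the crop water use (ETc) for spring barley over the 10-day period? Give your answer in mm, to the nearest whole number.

ET₀ = 0.24 × (0.46 × 13.6 + 8.13) = 0.24 × 14.386 = 3.4526 mm/d
ETc = Kc × ET₀ = 1.06 × 3.4526 = 3.6598 mm/d
Over 10 days: 3.6598 × 10 = 36.598 mm

37 mm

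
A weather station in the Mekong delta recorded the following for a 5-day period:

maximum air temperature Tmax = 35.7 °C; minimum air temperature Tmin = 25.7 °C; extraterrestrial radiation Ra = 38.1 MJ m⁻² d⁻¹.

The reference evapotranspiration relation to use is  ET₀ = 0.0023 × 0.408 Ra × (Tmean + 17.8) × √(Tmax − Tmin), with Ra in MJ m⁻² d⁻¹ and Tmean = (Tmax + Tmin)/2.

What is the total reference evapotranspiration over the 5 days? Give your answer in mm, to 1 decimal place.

27.4 mm

Tmean = (35.7 + 25.7)/2 = 30.70 °C
0.408 Ra = 0.408 × 38.1 = 15.5448 mm/d equivalent
ET₀ = 0.0023 × 15.5448 × (30.70 + 17.8) × √10.0 = 0.0023 × 15.5448 × 48.50 × 3.1623 = 5.4835 mm/d
Over 5 days: 5.4835 × 5 = 27.418 mm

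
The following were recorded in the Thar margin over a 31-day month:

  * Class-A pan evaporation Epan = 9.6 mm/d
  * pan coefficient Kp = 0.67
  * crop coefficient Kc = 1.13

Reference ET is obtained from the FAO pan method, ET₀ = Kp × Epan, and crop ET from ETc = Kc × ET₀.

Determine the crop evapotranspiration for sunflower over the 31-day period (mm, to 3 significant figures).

ET₀ = 0.67 × 9.6 = 6.4320 mm/d
ETc = Kc × ET₀ = 1.13 × 6.4320 = 7.2682 mm/d
Over 31 days: 7.2682 × 31 = 225.314 mm

225 mm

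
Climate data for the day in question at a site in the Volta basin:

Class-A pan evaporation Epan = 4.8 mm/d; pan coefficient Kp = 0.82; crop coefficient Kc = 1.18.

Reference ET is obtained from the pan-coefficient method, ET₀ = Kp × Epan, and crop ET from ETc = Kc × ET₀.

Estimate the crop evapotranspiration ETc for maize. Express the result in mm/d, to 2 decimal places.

ET₀ = 0.82 × 4.8 = 3.9360 mm/d
ETc = Kc × ET₀ = 1.18 × 3.9360 = 4.6445 mm/d

4.64 mm/d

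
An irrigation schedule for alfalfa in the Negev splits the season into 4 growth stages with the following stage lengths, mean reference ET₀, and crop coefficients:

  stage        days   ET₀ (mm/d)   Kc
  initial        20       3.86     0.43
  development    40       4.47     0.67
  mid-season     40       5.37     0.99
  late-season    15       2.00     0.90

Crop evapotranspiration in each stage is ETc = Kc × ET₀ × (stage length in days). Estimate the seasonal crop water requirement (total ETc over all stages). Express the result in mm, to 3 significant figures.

initial: 0.43 × 3.86 × 20 = 33.20 mm
development: 0.67 × 4.47 × 40 = 119.80 mm
mid-season: 0.99 × 5.37 × 40 = 212.65 mm
late-season: 0.90 × 2.00 × 15 = 27.00 mm
Seasonal total = 392.65 mm

393 mm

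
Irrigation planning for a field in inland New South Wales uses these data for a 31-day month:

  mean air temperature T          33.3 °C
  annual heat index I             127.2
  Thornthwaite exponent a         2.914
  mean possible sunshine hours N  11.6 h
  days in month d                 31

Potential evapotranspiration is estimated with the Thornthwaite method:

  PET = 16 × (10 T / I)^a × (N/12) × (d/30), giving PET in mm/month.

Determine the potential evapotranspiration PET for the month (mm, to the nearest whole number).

10T/I = 10 × 33.3 / 127.2 = 2.6179
(10T/I)^a = 2.6179^2.914 = 16.5164
Uncorrected PET = 16 × 16.5164 = 264.262 mm
Correction = (N/12)(d/30) = (11.6/12)(31/30) = 0.9989
PET = 264.262 × 0.9989 = 263.971 mm/month

264 mm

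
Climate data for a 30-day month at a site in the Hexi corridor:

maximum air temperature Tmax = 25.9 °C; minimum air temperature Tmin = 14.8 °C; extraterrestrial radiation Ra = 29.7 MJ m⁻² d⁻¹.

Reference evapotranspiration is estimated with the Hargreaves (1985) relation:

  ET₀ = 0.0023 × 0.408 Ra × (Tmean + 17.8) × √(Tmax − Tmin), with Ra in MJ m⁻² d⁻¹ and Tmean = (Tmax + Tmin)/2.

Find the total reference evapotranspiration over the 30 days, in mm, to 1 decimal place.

106.3 mm

Tmean = (25.9 + 14.8)/2 = 20.35 °C
0.408 Ra = 0.408 × 29.7 = 12.1176 mm/d equivalent
ET₀ = 0.0023 × 12.1176 × (20.35 + 17.8) × √11.1 = 0.0023 × 12.1176 × 38.15 × 3.3317 = 3.5425 mm/d
Over 30 days: 3.5425 × 30 = 106.275 mm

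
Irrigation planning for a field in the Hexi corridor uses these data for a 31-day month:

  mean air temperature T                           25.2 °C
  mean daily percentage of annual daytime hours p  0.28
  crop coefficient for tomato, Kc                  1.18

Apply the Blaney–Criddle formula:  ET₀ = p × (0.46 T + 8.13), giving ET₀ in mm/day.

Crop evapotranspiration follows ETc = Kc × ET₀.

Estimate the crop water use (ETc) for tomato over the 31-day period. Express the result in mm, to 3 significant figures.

ET₀ = 0.28 × (0.46 × 25.2 + 8.13) = 0.28 × 19.722 = 5.5222 mm/d
ETc = Kc × ET₀ = 1.18 × 5.5222 = 6.5162 mm/d
Over 31 days: 6.5162 × 31 = 202.002 mm

202 mm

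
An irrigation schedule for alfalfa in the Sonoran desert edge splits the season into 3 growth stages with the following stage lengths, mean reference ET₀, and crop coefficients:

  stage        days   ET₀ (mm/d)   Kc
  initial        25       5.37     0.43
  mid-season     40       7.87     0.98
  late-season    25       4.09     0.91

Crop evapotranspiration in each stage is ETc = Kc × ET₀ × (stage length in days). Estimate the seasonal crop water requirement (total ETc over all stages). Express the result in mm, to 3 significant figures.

initial: 0.43 × 5.37 × 25 = 57.73 mm
mid-season: 0.98 × 7.87 × 40 = 308.50 mm
late-season: 0.91 × 4.09 × 25 = 93.05 mm
Seasonal total = 459.28 mm

459 mm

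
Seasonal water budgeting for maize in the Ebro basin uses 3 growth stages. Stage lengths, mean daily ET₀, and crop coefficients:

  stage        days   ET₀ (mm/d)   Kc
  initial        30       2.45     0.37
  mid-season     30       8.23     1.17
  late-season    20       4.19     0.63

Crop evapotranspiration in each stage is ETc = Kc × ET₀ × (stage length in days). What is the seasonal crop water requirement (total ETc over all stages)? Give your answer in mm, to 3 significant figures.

initial: 0.37 × 2.45 × 30 = 27.20 mm
mid-season: 1.17 × 8.23 × 30 = 288.87 mm
late-season: 0.63 × 4.19 × 20 = 52.79 mm
Seasonal total = 368.86 mm

369 mm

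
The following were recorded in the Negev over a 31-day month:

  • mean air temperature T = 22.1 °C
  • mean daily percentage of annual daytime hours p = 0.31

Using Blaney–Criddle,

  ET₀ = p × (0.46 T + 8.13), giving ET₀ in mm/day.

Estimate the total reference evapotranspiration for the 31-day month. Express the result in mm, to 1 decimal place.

ET₀ = 0.31 × (0.46 × 22.1 + 8.13) = 0.31 × 18.296 = 5.6718 mm/d
Monthly total = 5.6718 × 31 = 175.826 mm

175.8 mm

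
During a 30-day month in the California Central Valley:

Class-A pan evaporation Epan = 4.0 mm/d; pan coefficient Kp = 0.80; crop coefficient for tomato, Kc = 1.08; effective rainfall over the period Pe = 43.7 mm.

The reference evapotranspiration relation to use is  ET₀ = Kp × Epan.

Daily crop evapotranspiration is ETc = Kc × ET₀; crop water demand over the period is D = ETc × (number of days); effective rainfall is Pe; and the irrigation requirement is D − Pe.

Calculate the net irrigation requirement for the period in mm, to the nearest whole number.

ET₀ = 0.80 × 4.0 = 3.2000 mm/d
ETc = Kc × ET₀ = 1.08 × 3.2000 = 3.4560 mm/d
Crop demand D = ETc × 30 d = 3.4560 × 30 = 103.680 mm
D − Pe = 103.680 − 43.7 = 59.980 mm

60 mm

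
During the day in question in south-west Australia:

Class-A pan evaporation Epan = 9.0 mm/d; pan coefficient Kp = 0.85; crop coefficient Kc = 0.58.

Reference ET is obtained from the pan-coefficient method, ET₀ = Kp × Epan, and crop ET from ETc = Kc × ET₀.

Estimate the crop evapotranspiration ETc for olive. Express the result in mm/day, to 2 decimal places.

ET₀ = 0.85 × 9.0 = 7.6500 mm/d
ETc = Kc × ET₀ = 0.58 × 7.6500 = 4.4370 mm/d

4.44 mm/day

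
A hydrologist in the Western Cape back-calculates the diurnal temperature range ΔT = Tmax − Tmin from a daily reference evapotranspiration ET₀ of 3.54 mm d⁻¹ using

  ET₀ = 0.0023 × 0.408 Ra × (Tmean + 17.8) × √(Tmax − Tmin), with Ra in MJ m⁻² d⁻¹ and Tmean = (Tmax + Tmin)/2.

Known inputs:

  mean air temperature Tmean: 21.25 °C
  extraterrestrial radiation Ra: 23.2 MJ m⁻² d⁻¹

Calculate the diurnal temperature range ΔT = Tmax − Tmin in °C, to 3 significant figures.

17.3 °C

√ΔT = ET₀ / [0.0023 × 0.408 × Ra × (Tmean+17.8)] = 3.54 / (0.0023 × 9.4656 × 39.05) = 4.1640
ΔT = 4.1640² = 17.339 °C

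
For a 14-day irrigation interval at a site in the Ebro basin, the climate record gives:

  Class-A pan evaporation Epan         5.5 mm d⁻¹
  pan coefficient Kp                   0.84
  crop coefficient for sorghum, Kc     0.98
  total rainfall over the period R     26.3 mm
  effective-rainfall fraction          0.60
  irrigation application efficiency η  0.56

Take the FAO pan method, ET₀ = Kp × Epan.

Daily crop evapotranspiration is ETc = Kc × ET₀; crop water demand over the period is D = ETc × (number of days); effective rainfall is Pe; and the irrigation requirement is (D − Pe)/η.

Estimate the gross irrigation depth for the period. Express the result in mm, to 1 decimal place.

ET₀ = 0.84 × 5.5 = 4.6200 mm/d
ETc = Kc × ET₀ = 0.98 × 4.6200 = 4.5276 mm/d
Crop demand D = ETc × 14 d = 4.5276 × 14 = 63.386 mm
Pe = 0.60 × 26.3 = 15.780 mm
D − Pe = 63.386 − 15.780 = 47.606 mm
Gross irrigation = 47.606 / 0.56 = 85.011 mm

85.0 mm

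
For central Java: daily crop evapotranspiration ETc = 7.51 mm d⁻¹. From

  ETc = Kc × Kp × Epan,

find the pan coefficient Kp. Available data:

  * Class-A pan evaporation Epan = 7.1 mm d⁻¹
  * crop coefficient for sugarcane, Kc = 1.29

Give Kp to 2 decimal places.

0.82

ETc = Kc × Kp × Epan  ⇒  Kp = ETc / (Kc × Epan)
Kp = 7.51 / (1.29 × 7.1) = 7.51 / 9.159 = 0.8200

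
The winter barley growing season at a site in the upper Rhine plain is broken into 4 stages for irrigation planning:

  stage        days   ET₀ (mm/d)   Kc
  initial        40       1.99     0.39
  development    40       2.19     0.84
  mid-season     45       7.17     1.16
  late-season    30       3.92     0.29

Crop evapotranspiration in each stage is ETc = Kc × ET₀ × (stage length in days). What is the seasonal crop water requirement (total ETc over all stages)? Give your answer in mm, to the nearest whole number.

513 mm

initial: 0.39 × 1.99 × 40 = 31.04 mm
development: 0.84 × 2.19 × 40 = 73.58 mm
mid-season: 1.16 × 7.17 × 45 = 374.27 mm
late-season: 0.29 × 3.92 × 30 = 34.10 mm
Seasonal total = 512.99 mm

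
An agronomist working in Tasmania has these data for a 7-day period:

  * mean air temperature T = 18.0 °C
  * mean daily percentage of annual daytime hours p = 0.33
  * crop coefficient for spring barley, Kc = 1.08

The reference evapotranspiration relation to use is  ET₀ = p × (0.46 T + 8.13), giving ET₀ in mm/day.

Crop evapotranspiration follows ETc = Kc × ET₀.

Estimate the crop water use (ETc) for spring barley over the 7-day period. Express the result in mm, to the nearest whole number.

ET₀ = 0.33 × (0.46 × 18.0 + 8.13) = 0.33 × 16.410 = 5.4153 mm/d
ETc = Kc × ET₀ = 1.08 × 5.4153 = 5.8485 mm/d
Over 7 days: 5.8485 × 7 = 40.940 mm

41 mm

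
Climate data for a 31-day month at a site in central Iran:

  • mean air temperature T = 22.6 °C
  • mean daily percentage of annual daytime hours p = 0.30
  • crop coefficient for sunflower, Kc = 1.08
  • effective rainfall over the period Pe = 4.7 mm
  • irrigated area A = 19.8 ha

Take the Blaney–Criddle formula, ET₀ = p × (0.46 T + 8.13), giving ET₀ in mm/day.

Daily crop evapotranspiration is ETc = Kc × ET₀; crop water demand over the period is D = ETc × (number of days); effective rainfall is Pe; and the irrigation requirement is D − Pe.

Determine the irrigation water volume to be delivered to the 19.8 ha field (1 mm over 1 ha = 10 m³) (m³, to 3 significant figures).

ET₀ = 0.30 × (0.46 × 22.6 + 8.13) = 0.30 × 18.526 = 5.5578 mm/d
ETc = Kc × ET₀ = 1.08 × 5.5578 = 6.0024 mm/d
Crop demand D = ETc × 31 d = 6.0024 × 31 = 186.074 mm
D − Pe = 186.074 − 4.7 = 181.374 mm
Volume = 181.374 mm × 19.8 ha × 10 = 35912.1 m³

35900 m³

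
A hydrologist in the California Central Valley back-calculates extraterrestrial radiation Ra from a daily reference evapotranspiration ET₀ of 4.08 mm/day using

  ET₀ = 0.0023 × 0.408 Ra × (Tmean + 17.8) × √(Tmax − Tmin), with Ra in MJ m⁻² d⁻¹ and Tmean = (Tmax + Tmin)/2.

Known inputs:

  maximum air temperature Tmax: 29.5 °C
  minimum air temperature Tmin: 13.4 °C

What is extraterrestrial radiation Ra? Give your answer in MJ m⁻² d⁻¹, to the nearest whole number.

28 MJ m⁻² d⁻¹

Tmean = (29.5+13.4)/2 = 21.45 °C; ΔT = 16.1
Ra = ET₀ / [0.0023 × 0.408 × (Tmean+17.8) × √ΔT]
   = 4.08 / (0.0023 × 0.408 × 39.25 × 4.0125) = 27.607 MJ m⁻² d⁻¹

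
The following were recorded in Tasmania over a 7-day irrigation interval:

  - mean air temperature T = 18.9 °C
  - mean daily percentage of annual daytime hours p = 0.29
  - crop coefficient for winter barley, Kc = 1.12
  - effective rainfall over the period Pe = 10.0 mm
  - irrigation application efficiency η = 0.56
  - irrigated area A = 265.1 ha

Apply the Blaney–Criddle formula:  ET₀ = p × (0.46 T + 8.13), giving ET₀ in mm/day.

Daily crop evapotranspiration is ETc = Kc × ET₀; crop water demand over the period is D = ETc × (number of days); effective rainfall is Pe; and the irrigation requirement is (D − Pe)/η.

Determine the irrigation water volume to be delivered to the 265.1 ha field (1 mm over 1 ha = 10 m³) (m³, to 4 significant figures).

133700 m³

ET₀ = 0.29 × (0.46 × 18.9 + 8.13) = 0.29 × 16.824 = 4.8790 mm/d
ETc = Kc × ET₀ = 1.12 × 4.8790 = 5.4645 mm/d
Crop demand D = ETc × 7 d = 5.4645 × 7 = 38.252 mm
D − Pe = 38.252 − 10.0 = 28.252 mm
Gross irrigation = 28.252 / 0.56 = 50.450 mm
Volume = 50.450 mm × 265.1 ha × 10 = 133743.0 m³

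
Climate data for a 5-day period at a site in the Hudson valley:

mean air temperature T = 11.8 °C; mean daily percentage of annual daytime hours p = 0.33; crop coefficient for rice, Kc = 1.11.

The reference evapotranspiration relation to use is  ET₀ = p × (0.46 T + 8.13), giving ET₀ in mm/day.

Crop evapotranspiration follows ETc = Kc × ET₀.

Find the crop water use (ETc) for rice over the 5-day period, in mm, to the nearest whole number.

ET₀ = 0.33 × (0.46 × 11.8 + 8.13) = 0.33 × 13.558 = 4.4741 mm/d
ETc = Kc × ET₀ = 1.11 × 4.4741 = 4.9663 mm/d
Over 5 days: 4.9663 × 5 = 24.832 mm

25 mm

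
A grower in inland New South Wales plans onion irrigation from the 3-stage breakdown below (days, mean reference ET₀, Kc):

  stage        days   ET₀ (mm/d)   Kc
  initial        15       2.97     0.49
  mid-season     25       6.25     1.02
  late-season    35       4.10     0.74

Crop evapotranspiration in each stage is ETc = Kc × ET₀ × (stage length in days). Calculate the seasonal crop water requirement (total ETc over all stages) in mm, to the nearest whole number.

287 mm

initial: 0.49 × 2.97 × 15 = 21.83 mm
mid-season: 1.02 × 6.25 × 25 = 159.38 mm
late-season: 0.74 × 4.10 × 35 = 106.19 mm
Seasonal total = 287.40 mm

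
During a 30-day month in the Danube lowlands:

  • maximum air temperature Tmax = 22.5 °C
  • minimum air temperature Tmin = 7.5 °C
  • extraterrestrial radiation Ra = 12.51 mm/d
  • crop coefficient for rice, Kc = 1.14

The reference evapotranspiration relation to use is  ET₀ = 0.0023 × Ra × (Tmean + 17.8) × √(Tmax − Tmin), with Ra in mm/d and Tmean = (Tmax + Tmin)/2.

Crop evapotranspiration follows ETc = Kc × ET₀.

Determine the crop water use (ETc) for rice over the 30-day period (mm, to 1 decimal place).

125.0 mm

Tmean = (22.5 + 7.5)/2 = 15.00 °C
ET₀ = 0.0023 × 12.51 × (15.00 + 17.8) × √15.0 = 0.0023 × 12.51 × 32.80 × 3.8730 = 3.6552 mm/d
ETc = Kc × ET₀ = 1.14 × 3.6552 = 4.1669 mm/d
Over 30 days: 4.1669 × 30 = 125.007 mm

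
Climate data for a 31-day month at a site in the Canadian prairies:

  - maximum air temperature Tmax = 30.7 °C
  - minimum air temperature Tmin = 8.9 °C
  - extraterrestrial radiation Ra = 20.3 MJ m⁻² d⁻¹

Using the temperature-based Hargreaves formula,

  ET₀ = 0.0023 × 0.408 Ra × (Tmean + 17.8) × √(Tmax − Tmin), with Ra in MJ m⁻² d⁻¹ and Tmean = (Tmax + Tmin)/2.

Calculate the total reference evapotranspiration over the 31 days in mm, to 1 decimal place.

103.7 mm

Tmean = (30.7 + 8.9)/2 = 19.80 °C
0.408 Ra = 0.408 × 20.3 = 8.2824 mm/d equivalent
ET₀ = 0.0023 × 8.2824 × (19.80 + 17.8) × √21.8 = 0.0023 × 8.2824 × 37.60 × 4.6690 = 3.3442 mm/d
Over 31 days: 3.3442 × 31 = 103.670 mm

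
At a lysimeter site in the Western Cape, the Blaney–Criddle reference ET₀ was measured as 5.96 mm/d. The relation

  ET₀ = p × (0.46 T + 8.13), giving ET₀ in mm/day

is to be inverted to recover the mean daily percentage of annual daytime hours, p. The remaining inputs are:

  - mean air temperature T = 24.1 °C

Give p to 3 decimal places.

p = ET₀ / (0.46 T + 8.13) = 5.96 / (0.46 × 24.1 + 8.13) = 5.96 / 19.216 = 0.3102

0.310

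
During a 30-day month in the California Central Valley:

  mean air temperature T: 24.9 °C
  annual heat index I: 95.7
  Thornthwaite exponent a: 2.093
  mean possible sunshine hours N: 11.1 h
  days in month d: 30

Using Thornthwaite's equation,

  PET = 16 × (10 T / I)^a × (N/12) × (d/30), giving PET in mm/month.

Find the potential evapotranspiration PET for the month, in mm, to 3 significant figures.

110 mm

10T/I = 10 × 24.9 / 95.7 = 2.6019
(10T/I)^a = 2.6019^2.093 = 7.3995
Uncorrected PET = 16 × 7.3995 = 118.392 mm
Correction = (N/12)(d/30) = (11.1/12)(30/30) = 0.9250
PET = 118.392 × 0.9250 = 109.513 mm/month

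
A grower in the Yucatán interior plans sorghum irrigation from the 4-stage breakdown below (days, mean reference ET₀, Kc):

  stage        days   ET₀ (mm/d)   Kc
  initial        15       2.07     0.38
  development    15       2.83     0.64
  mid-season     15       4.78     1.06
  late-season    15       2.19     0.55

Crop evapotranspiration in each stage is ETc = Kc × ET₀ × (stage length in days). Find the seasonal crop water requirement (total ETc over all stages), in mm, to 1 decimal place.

initial: 0.38 × 2.07 × 15 = 11.80 mm
development: 0.64 × 2.83 × 15 = 27.17 mm
mid-season: 1.06 × 4.78 × 15 = 76.00 mm
late-season: 0.55 × 2.19 × 15 = 18.07 mm
Seasonal total = 133.04 mm

133.0 mm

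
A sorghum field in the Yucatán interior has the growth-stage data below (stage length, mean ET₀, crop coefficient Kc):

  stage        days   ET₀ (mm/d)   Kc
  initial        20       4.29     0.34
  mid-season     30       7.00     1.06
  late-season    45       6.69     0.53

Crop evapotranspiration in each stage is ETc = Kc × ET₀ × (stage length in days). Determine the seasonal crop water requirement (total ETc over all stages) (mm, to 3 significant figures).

411 mm

initial: 0.34 × 4.29 × 20 = 29.17 mm
mid-season: 1.06 × 7.00 × 30 = 222.60 mm
late-season: 0.53 × 6.69 × 45 = 159.56 mm
Seasonal total = 411.33 mm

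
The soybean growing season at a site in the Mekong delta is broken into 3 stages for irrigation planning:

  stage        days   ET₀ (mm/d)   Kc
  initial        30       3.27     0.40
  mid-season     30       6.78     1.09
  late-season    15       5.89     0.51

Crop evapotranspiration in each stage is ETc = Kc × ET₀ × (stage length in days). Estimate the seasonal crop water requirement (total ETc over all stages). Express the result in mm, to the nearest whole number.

306 mm

initial: 0.40 × 3.27 × 30 = 39.24 mm
mid-season: 1.09 × 6.78 × 30 = 221.71 mm
late-season: 0.51 × 5.89 × 15 = 45.06 mm
Seasonal total = 306.01 mm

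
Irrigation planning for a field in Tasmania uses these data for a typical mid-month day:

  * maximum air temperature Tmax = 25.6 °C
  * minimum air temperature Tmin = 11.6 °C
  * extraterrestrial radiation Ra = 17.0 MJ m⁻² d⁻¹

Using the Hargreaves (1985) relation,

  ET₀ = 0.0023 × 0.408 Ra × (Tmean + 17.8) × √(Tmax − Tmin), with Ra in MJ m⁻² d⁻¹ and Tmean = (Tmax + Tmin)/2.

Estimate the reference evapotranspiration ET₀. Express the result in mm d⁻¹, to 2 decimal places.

2.17 mm d⁻¹

Tmean = (25.6 + 11.6)/2 = 18.60 °C
0.408 Ra = 0.408 × 17.0 = 6.9360 mm/d equivalent
ET₀ = 0.0023 × 6.9360 × (18.60 + 17.8) × √14.0 = 0.0023 × 6.9360 × 36.40 × 3.7417 = 2.1727 mm/d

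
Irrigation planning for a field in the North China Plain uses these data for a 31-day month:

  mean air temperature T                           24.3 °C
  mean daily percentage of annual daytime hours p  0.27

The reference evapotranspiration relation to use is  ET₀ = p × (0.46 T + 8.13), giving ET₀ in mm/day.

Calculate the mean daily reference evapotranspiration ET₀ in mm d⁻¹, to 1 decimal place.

ET₀ = 0.27 × (0.46 × 24.3 + 8.13) = 0.27 × 19.308 = 5.2132 mm/d

5.2 mm d⁻¹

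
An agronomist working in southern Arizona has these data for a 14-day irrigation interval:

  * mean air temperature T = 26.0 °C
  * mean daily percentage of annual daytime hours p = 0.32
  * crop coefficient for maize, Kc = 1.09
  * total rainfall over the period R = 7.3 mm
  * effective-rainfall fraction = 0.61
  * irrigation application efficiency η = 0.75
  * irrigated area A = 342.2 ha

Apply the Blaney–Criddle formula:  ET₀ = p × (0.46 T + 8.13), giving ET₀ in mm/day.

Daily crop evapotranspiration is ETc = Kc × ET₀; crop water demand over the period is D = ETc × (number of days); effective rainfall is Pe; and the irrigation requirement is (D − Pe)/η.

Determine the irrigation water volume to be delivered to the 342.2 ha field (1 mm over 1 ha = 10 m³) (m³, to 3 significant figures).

ET₀ = 0.32 × (0.46 × 26.0 + 8.13) = 0.32 × 20.090 = 6.4288 mm/d
ETc = Kc × ET₀ = 1.09 × 6.4288 = 7.0074 mm/d
Crop demand D = ETc × 14 d = 7.0074 × 14 = 98.104 mm
Pe = 0.61 × 7.3 = 4.453 mm
D − Pe = 98.104 − 4.453 = 93.651 mm
Gross irrigation = 93.651 / 0.75 = 124.868 mm
Volume = 124.868 mm × 342.2 ha × 10 = 427298.3 m³

427000 m³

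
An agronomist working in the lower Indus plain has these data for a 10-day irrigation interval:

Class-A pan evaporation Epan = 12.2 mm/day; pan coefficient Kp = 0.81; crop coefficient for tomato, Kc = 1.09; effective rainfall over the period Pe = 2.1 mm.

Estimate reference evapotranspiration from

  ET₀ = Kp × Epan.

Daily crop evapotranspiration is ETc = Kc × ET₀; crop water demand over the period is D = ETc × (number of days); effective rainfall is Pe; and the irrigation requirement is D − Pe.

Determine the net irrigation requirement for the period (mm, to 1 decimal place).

105.6 mm

ET₀ = 0.81 × 12.2 = 9.8820 mm/d
ETc = Kc × ET₀ = 1.09 × 9.8820 = 10.7714 mm/d
Crop demand D = ETc × 10 d = 10.7714 × 10 = 107.714 mm
D − Pe = 107.714 − 2.1 = 105.614 mm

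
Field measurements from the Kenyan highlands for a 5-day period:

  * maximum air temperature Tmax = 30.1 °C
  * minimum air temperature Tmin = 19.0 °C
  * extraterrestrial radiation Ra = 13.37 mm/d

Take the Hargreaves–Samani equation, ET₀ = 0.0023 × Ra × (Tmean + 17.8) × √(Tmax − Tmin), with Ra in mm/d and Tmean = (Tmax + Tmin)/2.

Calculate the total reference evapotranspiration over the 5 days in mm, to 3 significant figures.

21.7 mm

Tmean = (30.1 + 19.0)/2 = 24.55 °C
ET₀ = 0.0023 × 13.37 × (24.55 + 17.8) × √11.1 = 0.0023 × 13.37 × 42.35 × 3.3317 = 4.3389 mm/d
Over 5 days: 4.3389 × 5 = 21.695 mm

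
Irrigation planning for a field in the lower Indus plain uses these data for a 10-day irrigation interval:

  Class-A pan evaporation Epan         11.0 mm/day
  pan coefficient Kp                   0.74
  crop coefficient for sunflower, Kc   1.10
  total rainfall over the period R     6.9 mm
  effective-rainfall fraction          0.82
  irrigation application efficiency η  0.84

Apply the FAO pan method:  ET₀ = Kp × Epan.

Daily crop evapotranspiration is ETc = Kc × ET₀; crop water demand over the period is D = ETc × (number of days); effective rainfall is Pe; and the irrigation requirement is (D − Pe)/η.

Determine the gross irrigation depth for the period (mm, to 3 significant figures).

99.9 mm

ET₀ = 0.74 × 11.0 = 8.1400 mm/d
ETc = Kc × ET₀ = 1.10 × 8.1400 = 8.9540 mm/d
Crop demand D = ETc × 10 d = 8.9540 × 10 = 89.540 mm
Pe = 0.82 × 6.9 = 5.658 mm
D − Pe = 89.540 − 5.658 = 83.882 mm
Gross irrigation = 83.882 / 0.84 = 99.860 mm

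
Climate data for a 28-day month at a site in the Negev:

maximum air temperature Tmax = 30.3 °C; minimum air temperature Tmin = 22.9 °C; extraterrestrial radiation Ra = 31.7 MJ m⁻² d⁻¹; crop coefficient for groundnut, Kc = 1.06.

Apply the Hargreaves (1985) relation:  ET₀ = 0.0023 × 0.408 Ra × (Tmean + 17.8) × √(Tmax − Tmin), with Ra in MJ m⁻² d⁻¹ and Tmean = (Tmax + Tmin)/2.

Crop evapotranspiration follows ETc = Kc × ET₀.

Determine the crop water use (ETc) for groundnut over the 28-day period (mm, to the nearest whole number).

107 mm

Tmean = (30.3 + 22.9)/2 = 26.60 °C
0.408 Ra = 0.408 × 31.7 = 12.9336 mm/d equivalent
ET₀ = 0.0023 × 12.9336 × (26.60 + 17.8) × √7.4 = 0.0023 × 12.9336 × 44.40 × 2.7203 = 3.5929 mm/d
ETc = Kc × ET₀ = 1.06 × 3.5929 = 3.8085 mm/d
Over 28 days: 3.8085 × 28 = 106.638 mm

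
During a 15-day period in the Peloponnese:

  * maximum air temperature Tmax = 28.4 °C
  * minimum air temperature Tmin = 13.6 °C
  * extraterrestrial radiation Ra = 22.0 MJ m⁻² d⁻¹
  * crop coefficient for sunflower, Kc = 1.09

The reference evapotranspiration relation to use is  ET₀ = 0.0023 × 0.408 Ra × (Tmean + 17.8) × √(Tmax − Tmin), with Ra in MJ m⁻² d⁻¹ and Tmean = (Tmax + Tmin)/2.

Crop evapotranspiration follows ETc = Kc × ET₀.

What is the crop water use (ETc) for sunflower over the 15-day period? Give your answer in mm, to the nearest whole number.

50 mm

Tmean = (28.4 + 13.6)/2 = 21.00 °C
0.408 Ra = 0.408 × 22.0 = 8.9760 mm/d equivalent
ET₀ = 0.0023 × 8.9760 × (21.00 + 17.8) × √14.8 = 0.0023 × 8.9760 × 38.80 × 3.8471 = 3.0816 mm/d
ETc = Kc × ET₀ = 1.09 × 3.0816 = 3.3589 mm/d
Over 15 days: 3.3589 × 15 = 50.384 mm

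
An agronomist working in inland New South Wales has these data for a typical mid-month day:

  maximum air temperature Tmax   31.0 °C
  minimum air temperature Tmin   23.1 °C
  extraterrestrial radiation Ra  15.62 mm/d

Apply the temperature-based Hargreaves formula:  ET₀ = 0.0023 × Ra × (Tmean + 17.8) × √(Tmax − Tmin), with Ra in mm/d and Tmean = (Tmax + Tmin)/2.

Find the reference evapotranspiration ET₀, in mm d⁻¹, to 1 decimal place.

Tmean = (31.0 + 23.1)/2 = 27.05 °C
ET₀ = 0.0023 × 15.62 × (27.05 + 17.8) × √7.9 = 0.0023 × 15.62 × 44.85 × 2.8107 = 4.5288 mm/d

4.5 mm d⁻¹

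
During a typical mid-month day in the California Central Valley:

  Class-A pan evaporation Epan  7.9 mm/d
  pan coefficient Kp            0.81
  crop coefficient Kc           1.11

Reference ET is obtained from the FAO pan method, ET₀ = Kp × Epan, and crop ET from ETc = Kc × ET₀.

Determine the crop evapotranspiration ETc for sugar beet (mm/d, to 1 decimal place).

7.1 mm/d

ET₀ = 0.81 × 7.9 = 6.3990 mm/d
ETc = Kc × ET₀ = 1.11 × 6.3990 = 7.1029 mm/d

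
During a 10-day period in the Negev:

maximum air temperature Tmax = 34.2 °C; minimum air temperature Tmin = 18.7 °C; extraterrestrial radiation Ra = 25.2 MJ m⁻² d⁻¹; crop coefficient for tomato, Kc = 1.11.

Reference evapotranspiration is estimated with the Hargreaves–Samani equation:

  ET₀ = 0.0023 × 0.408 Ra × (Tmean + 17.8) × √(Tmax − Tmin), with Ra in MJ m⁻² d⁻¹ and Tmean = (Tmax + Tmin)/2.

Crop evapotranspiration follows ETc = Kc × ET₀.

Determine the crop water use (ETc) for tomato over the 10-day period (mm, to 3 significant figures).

45.7 mm

Tmean = (34.2 + 18.7)/2 = 26.45 °C
0.408 Ra = 0.408 × 25.2 = 10.2816 mm/d equivalent
ET₀ = 0.0023 × 10.2816 × (26.45 + 17.8) × √15.5 = 0.0023 × 10.2816 × 44.25 × 3.9370 = 4.1197 mm/d
ETc = Kc × ET₀ = 1.11 × 4.1197 = 4.5729 mm/d
Over 10 days: 4.5729 × 10 = 45.729 mm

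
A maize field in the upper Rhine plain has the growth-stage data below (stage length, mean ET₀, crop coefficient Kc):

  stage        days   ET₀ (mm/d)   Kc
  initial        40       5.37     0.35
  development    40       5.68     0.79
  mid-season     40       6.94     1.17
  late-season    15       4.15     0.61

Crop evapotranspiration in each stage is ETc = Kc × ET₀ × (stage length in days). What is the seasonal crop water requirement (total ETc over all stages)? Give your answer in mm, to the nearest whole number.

617 mm

initial: 0.35 × 5.37 × 40 = 75.18 mm
development: 0.79 × 5.68 × 40 = 179.49 mm
mid-season: 1.17 × 6.94 × 40 = 324.79 mm
late-season: 0.61 × 4.15 × 15 = 37.97 mm
Seasonal total = 617.43 mm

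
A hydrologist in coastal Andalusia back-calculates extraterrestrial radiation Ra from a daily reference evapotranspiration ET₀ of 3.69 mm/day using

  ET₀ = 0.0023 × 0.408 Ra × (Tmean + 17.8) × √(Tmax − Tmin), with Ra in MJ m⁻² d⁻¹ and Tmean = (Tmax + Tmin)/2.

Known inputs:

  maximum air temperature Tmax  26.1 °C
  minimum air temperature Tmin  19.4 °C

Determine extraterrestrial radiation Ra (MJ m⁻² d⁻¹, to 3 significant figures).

Tmean = (26.1+19.4)/2 = 22.75 °C; ΔT = 6.7
Ra = ET₀ / [0.0023 × 0.408 × (Tmean+17.8) × √ΔT]
   = 3.69 / (0.0023 × 0.408 × 40.55 × 2.5884) = 37.464 MJ m⁻² d⁻¹

37.5 MJ m⁻² d⁻¹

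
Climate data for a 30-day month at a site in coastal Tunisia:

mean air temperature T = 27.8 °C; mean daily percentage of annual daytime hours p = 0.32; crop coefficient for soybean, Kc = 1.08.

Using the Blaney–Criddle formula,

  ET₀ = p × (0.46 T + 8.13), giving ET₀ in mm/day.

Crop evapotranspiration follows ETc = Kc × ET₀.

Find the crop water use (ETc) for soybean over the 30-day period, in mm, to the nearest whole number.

217 mm

ET₀ = 0.32 × (0.46 × 27.8 + 8.13) = 0.32 × 20.918 = 6.6938 mm/d
ETc = Kc × ET₀ = 1.08 × 6.6938 = 7.2293 mm/d
Over 30 days: 7.2293 × 30 = 216.879 mm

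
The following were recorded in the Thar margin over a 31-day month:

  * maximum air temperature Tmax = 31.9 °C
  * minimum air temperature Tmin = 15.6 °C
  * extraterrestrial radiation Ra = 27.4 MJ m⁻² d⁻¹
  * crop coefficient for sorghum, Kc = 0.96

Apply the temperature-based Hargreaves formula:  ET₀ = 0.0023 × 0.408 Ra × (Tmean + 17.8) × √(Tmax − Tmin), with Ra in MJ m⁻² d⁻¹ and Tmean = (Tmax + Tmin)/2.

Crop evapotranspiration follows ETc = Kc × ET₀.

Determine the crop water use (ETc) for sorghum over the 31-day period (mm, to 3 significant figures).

128 mm

Tmean = (31.9 + 15.6)/2 = 23.75 °C
0.408 Ra = 0.408 × 27.4 = 11.1792 mm/d equivalent
ET₀ = 0.0023 × 11.1792 × (23.75 + 17.8) × √16.3 = 0.0023 × 11.1792 × 41.55 × 4.0373 = 4.3132 mm/d
ETc = Kc × ET₀ = 0.96 × 4.3132 = 4.1407 mm/d
Over 31 days: 4.1407 × 31 = 128.362 mm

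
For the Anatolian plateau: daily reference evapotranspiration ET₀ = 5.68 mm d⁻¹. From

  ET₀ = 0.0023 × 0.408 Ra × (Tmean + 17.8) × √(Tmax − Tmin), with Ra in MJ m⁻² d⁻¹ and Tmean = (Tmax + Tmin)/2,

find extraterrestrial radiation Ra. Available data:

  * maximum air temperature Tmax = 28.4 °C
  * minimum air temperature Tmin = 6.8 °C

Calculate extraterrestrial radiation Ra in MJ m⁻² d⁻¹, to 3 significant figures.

Tmean = (28.4+6.8)/2 = 17.60 °C; ΔT = 21.6
Ra = ET₀ / [0.0023 × 0.408 × (Tmean+17.8) × √ΔT]
   = 5.68 / (0.0023 × 0.408 × 35.40 × 4.6476) = 36.790 MJ m⁻² d⁻¹

36.8 MJ m⁻² d⁻¹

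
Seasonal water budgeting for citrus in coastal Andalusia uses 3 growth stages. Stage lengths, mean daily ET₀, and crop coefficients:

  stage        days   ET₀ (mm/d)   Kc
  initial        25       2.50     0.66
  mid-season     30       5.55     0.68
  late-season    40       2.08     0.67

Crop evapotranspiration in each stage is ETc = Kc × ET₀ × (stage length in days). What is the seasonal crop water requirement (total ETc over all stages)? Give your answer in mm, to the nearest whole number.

initial: 0.66 × 2.50 × 25 = 41.25 mm
mid-season: 0.68 × 5.55 × 30 = 113.22 mm
late-season: 0.67 × 2.08 × 40 = 55.74 mm
Seasonal total = 210.21 mm

210 mm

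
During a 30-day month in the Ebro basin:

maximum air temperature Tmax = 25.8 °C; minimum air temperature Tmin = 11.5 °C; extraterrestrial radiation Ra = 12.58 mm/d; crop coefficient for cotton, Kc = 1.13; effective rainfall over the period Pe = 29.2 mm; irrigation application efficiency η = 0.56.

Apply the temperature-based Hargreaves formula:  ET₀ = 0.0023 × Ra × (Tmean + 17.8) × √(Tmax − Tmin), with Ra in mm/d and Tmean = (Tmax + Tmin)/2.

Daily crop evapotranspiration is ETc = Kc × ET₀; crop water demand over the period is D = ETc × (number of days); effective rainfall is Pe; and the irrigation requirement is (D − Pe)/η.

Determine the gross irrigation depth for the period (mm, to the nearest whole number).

Tmean = (25.8 + 11.5)/2 = 18.65 °C
ET₀ = 0.0023 × 12.58 × (18.65 + 17.8) × √14.3 = 0.0023 × 12.58 × 36.45 × 3.7815 = 3.9881 mm/d
ETc = Kc × ET₀ = 1.13 × 3.9881 = 4.5066 mm/d
Crop demand D = ETc × 30 d = 4.5066 × 30 = 135.198 mm
D − Pe = 135.198 − 29.2 = 105.998 mm
Gross irrigation = 105.998 / 0.56 = 189.282 mm

189 mm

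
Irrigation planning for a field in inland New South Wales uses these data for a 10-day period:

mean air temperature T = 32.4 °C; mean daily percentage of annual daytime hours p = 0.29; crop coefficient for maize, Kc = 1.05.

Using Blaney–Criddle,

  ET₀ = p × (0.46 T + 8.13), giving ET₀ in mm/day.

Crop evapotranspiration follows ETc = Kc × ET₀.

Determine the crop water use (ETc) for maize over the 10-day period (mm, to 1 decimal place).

70.1 mm

ET₀ = 0.29 × (0.46 × 32.4 + 8.13) = 0.29 × 23.034 = 6.6799 mm/d
ETc = Kc × ET₀ = 1.05 × 6.6799 = 7.0139 mm/d
Over 10 days: 7.0139 × 10 = 70.139 mm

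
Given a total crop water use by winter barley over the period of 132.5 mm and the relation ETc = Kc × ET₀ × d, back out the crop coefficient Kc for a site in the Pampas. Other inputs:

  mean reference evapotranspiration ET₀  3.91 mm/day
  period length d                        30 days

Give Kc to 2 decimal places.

1.13

ETc = Kc × ET₀ × d  ⇒  Kc = ETc / (ET₀ × d)
Kc = 132.5 / (3.91 × 30) = 132.5 / 117.30 = 1.1296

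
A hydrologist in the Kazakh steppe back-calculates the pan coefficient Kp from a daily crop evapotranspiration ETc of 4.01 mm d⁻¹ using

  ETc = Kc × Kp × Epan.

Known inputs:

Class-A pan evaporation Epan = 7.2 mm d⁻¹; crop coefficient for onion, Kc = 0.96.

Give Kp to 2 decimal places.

ETc = Kc × Kp × Epan  ⇒  Kp = ETc / (Kc × Epan)
Kp = 4.01 / (0.96 × 7.2) = 4.01 / 6.912 = 0.5802

0.58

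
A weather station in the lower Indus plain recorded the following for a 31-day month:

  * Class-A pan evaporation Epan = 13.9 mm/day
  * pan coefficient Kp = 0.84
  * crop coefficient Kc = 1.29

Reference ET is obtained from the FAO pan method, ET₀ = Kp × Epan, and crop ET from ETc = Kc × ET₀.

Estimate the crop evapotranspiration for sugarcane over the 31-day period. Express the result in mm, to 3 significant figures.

ET₀ = 0.84 × 13.9 = 11.6760 mm/d
ETc = Kc × ET₀ = 1.29 × 11.6760 = 15.0620 mm/d
Over 31 days: 15.0620 × 31 = 466.922 mm

467 mm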